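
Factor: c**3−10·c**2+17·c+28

Among the possible rational roots, c = 7 is a root, so (c−7) divides it; the quotient is c**2−3·c−4.
The remaining quadratic factors as (c−4)(c+1).

(c+1)·(c−4)·(c−7)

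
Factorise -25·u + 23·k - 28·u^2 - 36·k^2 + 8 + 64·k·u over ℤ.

Group: -9·k·(4·k - 4·u + 1) + (7·u + 8)·(4·k - 4·u + 1); both groups contain (4·k - 4·u + 1).

-(4·k - 4·u + 1)·(9·k - 7·u - 8)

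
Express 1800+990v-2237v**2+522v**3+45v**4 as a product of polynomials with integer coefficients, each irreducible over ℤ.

Among the possible rational roots, v = 5/3 is a root, so (3v-5) divides it; the quotient is 15v**3+199v**2-414v-360.
Then v = -2/3 is a root, so (3v+2) divides it; the quotient is 5v**2+63v-180.
The remaining quadratic factors as (5v-12)(v+15).

(3v+2)(3v-5)(5v-12)(v+15)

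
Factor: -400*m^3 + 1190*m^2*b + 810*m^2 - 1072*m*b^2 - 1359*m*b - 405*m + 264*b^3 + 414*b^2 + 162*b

-(8*m - 11*b - 9)*(10*m - 12*b - 9)*(5*m - 2*b)

Group: 8*m*(-50*m^2 + 80*m*b + 45*m - 24*b^2 - 18*b) + (-11*b - 9)*(-50*m^2 + 80*m*b + 45*m - 24*b^2 - 18*b); both groups contain (-50*m^2 + 80*m*b + 45*m - 24*b^2 - 18*b), so (8*m - 11*b - 9) is a factor with cofactor -50*m^2 + 80*m*b + 45*m - 24*b^2 - 18*b.
The cofactor groups again: -50*m^2 + 80*m*b + 45*m - 24*b^2 - 18*b = -10*m*(5*m - 2*b) + (12*b + 9)*(5*m - 2*b); both groups contain (5*m - 2*b), giving -(10*m - 12*b - 9)*(5*m - 2*b).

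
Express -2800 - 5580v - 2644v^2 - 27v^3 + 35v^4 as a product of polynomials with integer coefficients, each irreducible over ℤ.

Trying the rational-root candidates, v = -7 is a root, so (v + 7) divides it; the quotient is 35v^3 - 272v^2 - 740v - 400.
Then v = 10 is a root, giving the factor (v - 10) and quotient 35v^2 + 78v + 40.
The remaining quadratic factors as (7v + 10)(5v + 4).

(5v + 4)(7v + 10)(v + 7)(v - 10)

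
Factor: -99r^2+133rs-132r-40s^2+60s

-(11r-5s)(9r-8s+12)

Group: -11r(9r-8s+12) + 5s(9r-8s+12); both groups contain (9r-8s+12).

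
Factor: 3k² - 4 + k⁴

(k + 1)(k - 1)(k² + 4)

Substitute u = k² to get a quadratic in u, then factor.
k² - 1 is a difference of squares.
k² + 4 is irreducible over ℤ (sum of squares).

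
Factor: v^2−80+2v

Two integers with product −80 and sum 2 are −8 and 10.

(v+10)(v−8)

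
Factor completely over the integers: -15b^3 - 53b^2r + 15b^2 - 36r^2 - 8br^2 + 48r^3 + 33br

-(3b + 4r - 3)(5b - 4r)(b + 3r)

Group: 3b(-5b^2 - 11br + 12r^2) + (4r - 3)(-5b^2 - 11br + 12r^2); both groups contain (-5b^2 - 11br + 12r^2), so (3b + 4r - 3) is a factor with cofactor -5b^2 - 11br + 12r^2.
The cofactor groups again: -5b^2 - 11br + 12r^2 = -5b(b + 3r) + 4r(b + 3r); both groups contain (b + 3r), giving -(5b - 4r)(b + 3r).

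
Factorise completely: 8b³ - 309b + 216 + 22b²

(2b - 9)(4b - 3)(b + 8)

By the rational root theorem, b = -8 is a root, so (b + 8) divides it; the quotient is 8b² - 42b + 27.
The remaining quadratic factors as (2b - 9)(4b - 3).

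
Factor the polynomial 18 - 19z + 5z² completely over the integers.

(5z - 9)(z - 2)

Need a pair with product 5·18 = 90 and sum -19: that's -10 and -9.
Split the middle term: 5z² - 10z - 9z + 18 = 5z(z - 2) - 9(z - 2).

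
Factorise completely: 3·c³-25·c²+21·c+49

(3·c-7)·(c+1)·(c-7)

Testing divisors of the constant over divisors of the leading coefficient, c = -1 is a root, so (c+1) divides it; the quotient is 3·c²-28·c+49.
The remaining quadratic factors as (3·c-7)(c-7).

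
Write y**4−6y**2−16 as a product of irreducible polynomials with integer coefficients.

(y**2+2)(y**2−8)

Substitute u = y**2 to get a quadratic in u, then factor.
y**2+2 is irreducible over ℤ (always positive, so no real roots).
y**2−8 is irreducible over ℤ (8 is not a perfect square).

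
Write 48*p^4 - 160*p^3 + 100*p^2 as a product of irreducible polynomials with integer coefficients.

4*p^2*(2*p - 5)*(6*p - 5)

Pull out the common factor 4*p^2, then factor the remaining trinomial.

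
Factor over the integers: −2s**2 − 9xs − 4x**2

Group: −x(4x + s) − 2s(4x + s); both groups contain (4x + s).

−(x + 2s)(4x + s)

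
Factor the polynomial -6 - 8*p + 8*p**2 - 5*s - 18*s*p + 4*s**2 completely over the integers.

Group: 4*s*(s - 4*p - 2) + (-2*p + 3)*(s - 4*p - 2); both groups contain (s - 4*p - 2).

(4*s - 2*p + 3)*(s - 4*p - 2)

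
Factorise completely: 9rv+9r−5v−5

(9r−5)(v+1)

Group as (9rv+9r) + (−5v−5) = 9r(v+1) − 5(v+1).
Both groups share the factor (v+1).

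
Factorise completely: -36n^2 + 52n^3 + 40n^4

4n^2(2n - 1)(5n + 9)

Pull out the common factor 4n^2, then factor the remaining trinomial.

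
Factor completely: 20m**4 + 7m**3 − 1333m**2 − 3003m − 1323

Trying the rational-root candidates, m = −3/5 is a root, so (5m + 3) divides it; the quotient is 4m**3 − m**2 − 266m − 441.
Next, m = −7 is a root, giving the factor (m + 7) and quotient 4m**2 − 29m − 63.
The remaining quadratic factors as (4m + 7)(m − 9).

(4m + 7)(5m + 3)(m + 7)(m − 9)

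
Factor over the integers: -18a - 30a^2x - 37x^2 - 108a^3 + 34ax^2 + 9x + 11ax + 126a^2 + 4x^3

Group: 6a(-18a^2 + 7ax + 18a + x^2 - 9x) + (4x - 1)(-18a^2 + 7ax + 18a + x^2 - 9x); both groups contain (-18a^2 + 7ax + 18a + x^2 - 9x), so (6a + 4x - 1) is a factor with cofactor -18a^2 + 7ax + 18a + x^2 - 9x.
The cofactor groups again: -18a^2 + 7ax + 18a + x^2 - 9x = -9a(2a - x) + (-x + 9)(2a - x); both groups contain (2a - x), giving -(9a + x - 9)(2a - x).

-(2a - x)(6a + 4x - 1)(9a + x - 9)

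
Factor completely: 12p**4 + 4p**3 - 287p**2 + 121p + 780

Testing divisors of the constant over divisors of the leading coefficient, p = 13/6 is a root, so (6p - 13) is a factor; dividing leaves 2p**3 + 5p**2 - 37p - 60.
Next, p = 4 is a root, giving the factor (p - 4) and quotient 2p**2 + 13p + 15.
The remaining quadratic factors as (p + 5)(2p + 3).

(2p + 3)(6p - 13)(p + 5)(p - 4)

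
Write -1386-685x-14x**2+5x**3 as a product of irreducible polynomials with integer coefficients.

Testing divisors of the constant over divisors of the leading coefficient, x = -11/5 is a root, so (5x+11) divides it; the quotient is x**2-5x-126.
The remaining quadratic factors as (x+9)(x-14).

(5x+11)(x+9)(x-14)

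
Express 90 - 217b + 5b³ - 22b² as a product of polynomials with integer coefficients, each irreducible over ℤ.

By the rational root theorem, b = 9 is a root, so (b - 9) divides it; the quotient is 5b² + 23b - 10.
The remaining quadratic factors as (b + 5)(5b - 2).

(5b - 2)(b + 5)(b - 9)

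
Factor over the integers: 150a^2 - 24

Every term has a factor of 6. Then 25a^2 - 4 = (5a)² − (2)².

6(5a + 2)(5a - 2)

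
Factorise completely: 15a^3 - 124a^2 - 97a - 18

Among the possible rational roots, a = -2/5 is a root, giving the factor (5a + 2) and quotient 3a^2 - 26a - 9.
The remaining quadratic factors as (3a + 1)(a - 9).

(3a + 1)(5a + 2)(a - 9)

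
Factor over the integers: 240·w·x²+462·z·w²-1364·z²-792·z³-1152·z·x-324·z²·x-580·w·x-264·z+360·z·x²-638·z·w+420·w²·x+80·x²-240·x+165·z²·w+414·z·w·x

Group: 8·z·(-99·z²-66·z·w-90·z·x-22·z-60·w·x-20·x) + (-7·w-4·x+12)·(-99·z²-66·z·w-90·z·x-22·z-60·w·x-20·x); both groups contain (-99·z²-66·z·w-90·z·x-22·z-60·w·x-20·x), so (8·z-7·w-4·x+12) is a factor with cofactor -99·z²-66·z·w-90·z·x-22·z-60·w·x-20·x.
The cofactor groups again: -99·z²-66·z·w-90·z·x-22·z-60·w·x-20·x = -9·z·(11·z+10·x) + (-6·w-2)·(11·z+10·x); both groups contain (11·z+10·x), giving -(9·z+6·w+2)·(11·z+10·x).

-(8·z-7·w-4·x+12)·(11·z+10·x)·(9·z+6·w+2)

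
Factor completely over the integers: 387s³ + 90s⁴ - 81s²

9s²(2s + 9)(5s - 1)

Pull out the common factor 9s², then factor the remaining trinomial.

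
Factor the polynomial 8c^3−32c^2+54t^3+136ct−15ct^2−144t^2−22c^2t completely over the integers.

Group: 4c(2c^2−ct−8c−6t^2+16t) − 9t(2c^2−ct−8c−6t^2+16t); both groups contain (2c^2−ct−8c−6t^2+16t), so (4c−9t) is a factor with cofactor 2c^2−ct−8c−6t^2+16t.
The cofactor groups again: 2c^2−ct−8c−6t^2+16t = c(2c+3t−8) − 2t(2c+3t−8); both groups contain (2c+3t−8), giving (c−2t)(2c+3t−8).

(2c+3t−8)(4c−9t)(c−2t)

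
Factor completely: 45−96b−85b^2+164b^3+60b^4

(2b−1)(5b−3)(6b+5)(b+3)

Among the possible rational roots, b = 3/5 is a root, giving the factor (5b−3) and quotient 12b^3+40b^2+7b−15.
Next, b = 1/2 is a root, giving the factor (2b−1) and quotient 6b^2+23b+15.
The remaining quadratic factors as (6b+5)(b+3).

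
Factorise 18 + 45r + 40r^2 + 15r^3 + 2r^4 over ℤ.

(2r + 3)(r + 1)(r + 2)(r + 3)

By the rational root theorem, r = -3 is a root, giving the factor (r + 3) and quotient 2r^3 + 9r^2 + 13r + 6.
Next, r = -1 is a root, giving the factor (r + 1) and quotient 2r^2 + 7r + 6.
The remaining quadratic factors as (2r + 3)(r + 2).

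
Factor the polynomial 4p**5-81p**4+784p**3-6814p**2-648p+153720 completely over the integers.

(4p+15)(p-14)(p-6)(p**2-4p+122)

By the rational root theorem, p = 14 is a root, giving the factor (p-14) and quotient 4p**4-25p**3+434p**2-738p-10980.
Then p = -15/4 is a root, giving the factor (4p+15) and quotient p**3-10p**2+146p-732.
Continuing, p = 6 is a root, so (p-6) divides it; the quotient is p**2-4p+122.
The quadratic p**2-4p+122 has discriminant -472 < 0 and is irreducible over ℤ.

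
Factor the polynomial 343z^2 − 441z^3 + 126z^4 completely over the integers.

Pull out the common factor 7z^2, then factor the remaining trinomial.

7z^2(3z − 7)(6z − 7)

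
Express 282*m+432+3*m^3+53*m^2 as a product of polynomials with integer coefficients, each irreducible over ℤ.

(3*m+8)*(m+6)*(m+9)

Testing divisors of the constant over divisors of the leading coefficient, m = −8/3 is a root, so (3*m+8) divides it; the quotient is m^2+15*m+54.
The remaining quadratic factors as (m+6)(m+9).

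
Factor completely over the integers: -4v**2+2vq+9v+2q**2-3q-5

-(v-q-1)(4v+2q-5)

Group: -v(4v+2q-5) + (q+1)(4v+2q-5); both groups contain (4v+2q-5).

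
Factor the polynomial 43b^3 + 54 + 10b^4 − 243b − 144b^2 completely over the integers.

Among the possible rational roots, b = 3 is a root, so (b − 3) divides it; the quotient is 10b^3 + 73b^2 + 75b − 18.
Then b = −6 is a root, giving the factor (b + 6) and quotient 10b^2 + 13b − 3.
The remaining quadratic factors as (5b − 1)(2b + 3).

(2b + 3)(5b − 1)(b + 6)(b − 3)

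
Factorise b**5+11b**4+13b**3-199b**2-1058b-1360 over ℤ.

(b+2)(b+8)(b-5)(b**2+6b+17)

Among the possible rational roots, b = -2 is a root, so (b+2) divides it; the quotient is b**4+9b**3-5b**2-189b-680.
Then b = 5 is a root, so (b-5) divides it; the quotient is b**3+14b**2+65b+136.
Continuing, b = -8 is a root, so (b+8) is a factor; dividing leaves b**2+6b+17.
The quadratic b**2+6b+17 has discriminant -32 < 0 and is irreducible over ℤ.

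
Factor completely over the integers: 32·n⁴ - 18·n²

2·n²·(4·n + 3)·(4·n - 3)

Every term has a factor of 2·n². Then 16·n² - 9 = (4·n)² − (3)².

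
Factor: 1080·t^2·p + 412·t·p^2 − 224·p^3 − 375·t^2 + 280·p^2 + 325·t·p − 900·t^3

−(12·t − 4·p + 5)·(5·t − 7·p)·(15·t + 8·p)

Group: 12·t·(−75·t^2 + 65·t·p + 56·p^2) + (−4·p + 5)·(−75·t^2 + 65·t·p + 56·p^2); both groups contain (−75·t^2 + 65·t·p + 56·p^2), so (12·t − 4·p + 5) is a factor with cofactor −75·t^2 + 65·t·p + 56·p^2.
The cofactor groups again: −75·t^2 + 65·t·p + 56·p^2 = −15·t·(5·t − 7·p) − 8·p·(5·t − 7·p); both groups contain (5·t − 7·p), giving −(15·t + 8·p)·(5·t − 7·p).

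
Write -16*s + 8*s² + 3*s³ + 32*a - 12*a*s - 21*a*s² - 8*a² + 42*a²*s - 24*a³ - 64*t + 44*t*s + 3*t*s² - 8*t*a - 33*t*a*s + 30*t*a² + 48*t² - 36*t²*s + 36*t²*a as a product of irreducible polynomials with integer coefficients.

Group: 4*t*(9*t*a - 9*t*s + 12*t + 12*a² - 15*a*s + 4*a + 3*s² + 8*s - 16) + (-2*a + s)*(9*t*a - 9*t*s + 12*t + 12*a² - 15*a*s + 4*a + 3*s² + 8*s - 16); both groups contain (9*t*a - 9*t*s + 12*t + 12*a² - 15*a*s + 4*a + 3*s² + 8*s - 16), so (4*t - 2*a + s) is a factor with cofactor 9*t*a - 9*t*s + 12*t + 12*a² - 15*a*s + 4*a + 3*s² + 8*s - 16.
The cofactor groups again: 9*t*a - 9*t*s + 12*t + 12*a² - 15*a*s + 4*a + 3*s² + 8*s - 16 = 3*t*(3*a - 3*s + 4) + (4*a - s - 4)*(3*a - 3*s + 4); both groups contain (3*a - 3*s + 4), giving (3*t + 4*a - s - 4)*(3*a - 3*s + 4).

(4*t - 2*a + s)*(3*a - 3*s + 4)*(3*t + 4*a - s - 4)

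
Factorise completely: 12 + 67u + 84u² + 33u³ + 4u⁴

By the rational root theorem, u = −3 is a root, so (u + 3) divides it; the quotient is 4u³ + 21u² + 21u + 4.
Then u = −1 is a root, so (u + 1) is a factor; dividing leaves 4u² + 17u + 4.
The remaining quadratic factors as (4u + 1)(u + 4).

(4u + 1)(u + 1)(u + 3)(u + 4)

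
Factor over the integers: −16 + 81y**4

(3y + 2)(3y − 2)(9y**2 + 4)

(3y)⁴ − (2)⁴ = ((3y)² − (2)²)((3y)² + (2)²); the first factor splits again, the second (9y**2 + 4) is irreducible.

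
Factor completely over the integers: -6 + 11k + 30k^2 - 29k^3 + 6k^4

(2k + 1)(3k - 1)(k - 2)(k - 3)

Trying the rational-root candidates, k = 2 is a root, so (k - 2) divides it; the quotient is 6k^3 - 17k^2 - 4k + 3.
Next, k = 1/3 is a root, giving the factor (3k - 1) and quotient 2k^2 - 5k - 3.
The remaining quadratic factors as (k - 3)(2k + 1).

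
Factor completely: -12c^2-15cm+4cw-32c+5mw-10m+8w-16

-(3c-w+2)(4c+5m+8)

Group: -4c(3c-w+2) + (-5m-8)(3c-w+2); both groups contain (3c-w+2).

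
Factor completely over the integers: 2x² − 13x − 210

Need a pair with product 2·(−210) = −420 and sum −13: that's −28 and 15.
Split the middle term: 2x² − 28x + 15x − 210 = 2x(x − 14) + 15(x − 14).

(2x + 15)(x − 14)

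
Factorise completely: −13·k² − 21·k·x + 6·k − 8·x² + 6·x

Group: −k·(13·k + 8·x − 6) − x·(13·k + 8·x − 6); both groups contain (13·k + 8·x − 6).

−(13·k + 8·x − 6)·(k + x)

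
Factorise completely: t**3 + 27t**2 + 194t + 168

(t + 1)(t + 12)(t + 14)

By the rational root theorem, t = -12 is a root, so (t + 12) divides it; the quotient is t**2 + 15t + 14.
The remaining quadratic factors as (t + 14)(t + 1).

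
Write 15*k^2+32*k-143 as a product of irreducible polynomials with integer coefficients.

Need a pair with product 15·(-143) = -2145 and sum 32: that's -33 and 65.
Split the middle term: 15*k^2-33*k + 65*k-143 = 3*k*(5*k-11) + 13*(5*k-11).

(3*k+13)*(5*k-11)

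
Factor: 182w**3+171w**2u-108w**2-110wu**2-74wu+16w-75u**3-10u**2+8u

Group: 2w(91w**2+40wu-54w-75u**2-10u+8) + u(91w**2+40wu-54w-75u**2-10u+8); both groups contain (91w**2+40wu-54w-75u**2-10u+8), so (2w+u) is a factor with cofactor 91w**2+40wu-54w-75u**2-10u+8.
The cofactor groups again: 91w**2+40wu-54w-75u**2-10u+8 = 7w(13w+15u-4) + (-5u-2)(13w+15u-4); both groups contain (13w+15u-4), giving (7w-5u-2)(13w+15u-4).

(7w-5u-2)(13w+15u-4)(2w+u)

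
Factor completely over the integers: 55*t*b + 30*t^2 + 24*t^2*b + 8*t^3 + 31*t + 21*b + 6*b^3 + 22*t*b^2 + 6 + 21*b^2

(4*t + 2*b + 1)*(2*t + 3*b + 3)*(t + b + 2)

Group: 4*t*(2*t^2 + 5*t*b + 7*t + 3*b^2 + 9*b + 6) + (2*b + 1)*(2*t^2 + 5*t*b + 7*t + 3*b^2 + 9*b + 6); both groups contain (2*t^2 + 5*t*b + 7*t + 3*b^2 + 9*b + 6), so (4*t + 2*b + 1) is a factor with cofactor 2*t^2 + 5*t*b + 7*t + 3*b^2 + 9*b + 6.
The cofactor groups again: 2*t^2 + 5*t*b + 7*t + 3*b^2 + 9*b + 6 = 2*t*(t + b + 2) + (3*b + 3)*(t + b + 2); both groups contain (t + b + 2), giving (2*t + 3*b + 3)*(t + b + 2).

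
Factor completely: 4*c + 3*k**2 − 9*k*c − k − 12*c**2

(k − 4*c)*(3*k + 3*c − 1)

Group: k*(3*k + 3*c − 1) − 4*c*(3*k + 3*c − 1); both groups contain (3*k + 3*c − 1).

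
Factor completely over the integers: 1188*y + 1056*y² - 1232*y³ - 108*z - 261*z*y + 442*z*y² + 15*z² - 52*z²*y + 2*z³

(z - 11*y)*(2*z - 14*y - 9)*(z - 8*y + 12)

Group: 2*z*(z² - 19*z*y + 12*z + 88*y² - 132*y) + (-14*y - 9)*(z² - 19*z*y + 12*z + 88*y² - 132*y); both groups contain (z² - 19*z*y + 12*z + 88*y² - 132*y), so (2*z - 14*y - 9) is a factor with cofactor z² - 19*z*y + 12*z + 88*y² - 132*y.
The cofactor groups again: z² - 19*z*y + 12*z + 88*y² - 132*y = z*(z - 11*y) + (-8*y + 12)*(z - 11*y); both groups contain (z - 11*y), giving (z - 8*y + 12)*(z - 11*y).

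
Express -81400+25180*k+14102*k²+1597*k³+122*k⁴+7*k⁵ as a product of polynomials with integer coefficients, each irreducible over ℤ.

(7*k-11)*(k+10)*(k+5)*(k²+4*k+148)

By the rational root theorem, k = -5 is a root, so (k+5) divides it; the quotient is 7*k⁴+87*k³+1162*k²+8292*k-16280.
Next, k = -10 is a root, so (k+10) divides it; the quotient is 7*k³+17*k²+992*k-1628.
Next, k = 11/7 is a root, so (7*k-11) is a factor; dividing leaves k²+4*k+148.
The quadratic k²+4*k+148 has discriminant -576 < 0 and is irreducible over ℤ.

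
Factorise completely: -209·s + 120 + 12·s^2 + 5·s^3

By the rational root theorem, s = 3/5 is a root, so (5·s - 3) is a factor; dividing leaves s^2 + 3·s - 40.
The remaining quadratic factors as (s - 5)(s + 8).

(5·s - 3)·(s + 8)·(s - 5)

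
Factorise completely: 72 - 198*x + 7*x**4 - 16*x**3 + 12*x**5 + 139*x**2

(3*x - 2)*(4*x - 3)*(x + 3)*(x**2 - x + 4)

Among the possible rational roots, x = 3/4 is a root, so (4*x - 3) divides it; the quotient is 3*x**4 + 4*x**3 - x**2 + 34*x - 24.
Then x = -3 is a root, so (x + 3) divides it; the quotient is 3*x**3 - 5*x**2 + 14*x - 8.
Continuing, x = 2/3 is a root, so (3*x - 2) divides it; the quotient is x**2 - x + 4.
The quadratic x**2 - x + 4 has discriminant -15 < 0 and is irreducible over ℤ.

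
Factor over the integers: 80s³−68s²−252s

4s(4s−9)(5s+7)

Pull out the common factor 4s, then factor the remaining trinomial.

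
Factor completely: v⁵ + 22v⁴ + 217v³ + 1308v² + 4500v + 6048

(v + 3)(v + 6)(v + 8)(v² + 5v + 42)

Trying the rational-root candidates, v = -3 is a root, so (v + 3) is a factor; dividing leaves v⁴ + 19v³ + 160v² + 828v + 2016.
Continuing, v = -8 is a root, so (v + 8) divides it; the quotient is v³ + 11v² + 72v + 252.
Then v = -6 is a root, giving the factor (v + 6) and quotient v² + 5v + 42.
The quadratic v² + 5v + 42 has discriminant -143 < 0 and is irreducible over ℤ.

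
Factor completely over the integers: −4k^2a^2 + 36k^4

Pull out the common factor 4k^2; 9k^2 − a^2 is a difference of squares.

4k^2(3k − a)(3k + a)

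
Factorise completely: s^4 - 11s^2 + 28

(s + 2)(s - 2)(s^2 - 7)

Substitute u = s^2 to get a quadratic in u, then factor.
s^2 - 4 is a difference of squares.
s^2 - 7 is irreducible over ℤ (7 is not a perfect square).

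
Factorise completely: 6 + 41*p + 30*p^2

Need a pair with product 30·6 = 180 and sum 41: that's 5 and 36.
Split the middle term: 30*p^2 + 5*p + 36*p + 6 = 5*p*(6*p + 1) + 6*(6*p + 1).

(5*p + 6)*(6*p + 1)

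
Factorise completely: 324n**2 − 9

Pull out the common factor 9; 36n**2 − 1 is a difference of squares.

9(6n + 1)(6n − 1)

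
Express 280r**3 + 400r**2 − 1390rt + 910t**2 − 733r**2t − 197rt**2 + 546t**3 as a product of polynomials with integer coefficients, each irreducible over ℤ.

(5r − 13t)(7r + 6t + 10)(8r − 7t)

Group: 7r(40r**2 − 139rt + 91t**2) + (6t + 10)(40r**2 − 139rt + 91t**2); both groups contain (40r**2 − 139rt + 91t**2), so (7r + 6t + 10) is a factor with cofactor 40r**2 − 139rt + 91t**2.
The cofactor groups again: 40r**2 − 139rt + 91t**2 = 5r(8r − 7t) − 13t(8r − 7t); both groups contain (8r − 7t), giving (5r − 13t)(8r − 7t).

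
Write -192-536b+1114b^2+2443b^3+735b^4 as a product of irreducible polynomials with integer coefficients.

By the rational root theorem, b = -4/5 is a root, so (5b+4) divides it; the quotient is 147b^3+371b^2-74b-48.
Continuing, b = -2/7 is a root, giving the factor (7b+2) and quotient 21b^2+47b-24.
The remaining quadratic factors as (3b+8)(7b-3).

(3b+8)(5b+4)(7b+2)(7b-3)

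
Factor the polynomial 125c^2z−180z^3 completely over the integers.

5z(5c+6z)(5c−6z)

Pull out the common factor 5z; 25c^2−36z^2 is a difference of squares.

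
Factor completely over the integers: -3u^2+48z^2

Pull out the common factor 3; 16z^2-u^2 is a difference of squares.

3(4z-u)(4z+u)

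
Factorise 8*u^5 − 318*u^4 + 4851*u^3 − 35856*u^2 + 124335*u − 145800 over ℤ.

Testing divisors of the constant over divisors of the leading coefficient, u = 15/2 is a root, so (2*u − 15) divides it; the quotient is 4*u^4 − 129*u^3 + 1458*u^2 − 6993*u + 9720.
Next, u = 9/4 is a root, giving the factor (4*u − 9) and quotient u^3 − 30*u^2 + 297*u − 1080.
Then u = 15 is a root, so (u − 15) divides it; the quotient is u^2 − 15*u + 72.
The quadratic u^2 − 15*u + 72 has discriminant −63 < 0 and is irreducible over ℤ.

(2*u − 15)*(4*u − 9)*(u − 15)*(u^2 − 15*u + 72)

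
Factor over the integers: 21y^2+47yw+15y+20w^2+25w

Group: 7y(3y+5w) + (4w+5)(3y+5w); both groups contain (3y+5w).

(7y+4w+5)(3y+5w)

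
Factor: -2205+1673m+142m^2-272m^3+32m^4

Testing divisors of the constant over divisors of the leading coefficient, m = 7 is a root, so (m-7) divides it; the quotient is 32m^3-48m^2-194m+315.
Then m = -5/2 is a root, so (2m+5) divides it; the quotient is 16m^2-64m+63.
The remaining quadratic factors as (4m-9)(4m-7).

(2m+5)(4m-7)(4m-9)(m-7)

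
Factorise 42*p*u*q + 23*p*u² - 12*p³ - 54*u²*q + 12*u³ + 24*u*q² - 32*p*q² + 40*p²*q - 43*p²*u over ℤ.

-(3*p + u - 4*q)*(4*p - 3*u)*(p + 4*u - 2*q)

Group: p*(-12*p² + 5*p*u + 16*p*q + 3*u² - 12*u*q) + (4*u - 2*q)*(-12*p² + 5*p*u + 16*p*q + 3*u² - 12*u*q); both groups contain (-12*p² + 5*p*u + 16*p*q + 3*u² - 12*u*q), so (p + 4*u - 2*q) is a factor with cofactor -12*p² + 5*p*u + 16*p*q + 3*u² - 12*u*q.
The cofactor groups again: -12*p² + 5*p*u + 16*p*q + 3*u² - 12*u*q = -3*p*(4*p - 3*u) + (-u + 4*q)*(4*p - 3*u); both groups contain (4*p - 3*u), giving -(3*p + u - 4*q)*(4*p - 3*u).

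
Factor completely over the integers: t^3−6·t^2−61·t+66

(t+6)·(t−1)·(t−11)

Testing divisors of the constant over divisors of the leading coefficient, t = 1 is a root, giving the factor (t−1) and quotient t^2−5·t−66.
The remaining quadratic factors as (t−11)(t+6).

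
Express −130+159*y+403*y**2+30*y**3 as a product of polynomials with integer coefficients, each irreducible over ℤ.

Among the possible rational roots, y = −13 is a root, giving the factor (y+13) and quotient 30*y**2+13*y−10.
The remaining quadratic factors as (5*y−2)(6*y+5).

(5*y−2)*(6*y+5)*(y+13)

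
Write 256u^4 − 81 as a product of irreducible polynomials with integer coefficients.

Write as (16u^2)² − (9)², then factor 16u^2 − 9 once more.

(4u + 3)(4u − 3)(16u^2 + 9)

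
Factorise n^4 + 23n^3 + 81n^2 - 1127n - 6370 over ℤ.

(n + 10)(n + 13)(n + 7)(n - 7)

Trying the rational-root candidates, n = -13 is a root, so (n + 13) divides it; the quotient is n^3 + 10n^2 - 49n - 490.
Continuing, n = 7 is a root, so (n - 7) divides it; the quotient is n^2 + 17n + 70.
The remaining quadratic factors as (n + 7)(n + 10).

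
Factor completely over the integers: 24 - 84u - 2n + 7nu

(7u - 2)(n - 12)

Group as (7nu - 2n) + (-84u + 24) = n(7u - 2) - 12(7u - 2).
Both groups share the factor (7u - 2).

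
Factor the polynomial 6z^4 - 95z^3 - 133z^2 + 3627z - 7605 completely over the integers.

Trying the rational-root candidates, z = -13/2 is a root, so (2z + 13) is a factor; dividing leaves 3z^3 - 67z^2 + 369z - 585.
Continuing, z = 13/3 is a root, so (3z - 13) divides it; the quotient is z^2 - 18z + 45.
The remaining quadratic factors as (z - 15)(z - 3).

(2z + 13)(3z - 13)(z - 15)(z - 3)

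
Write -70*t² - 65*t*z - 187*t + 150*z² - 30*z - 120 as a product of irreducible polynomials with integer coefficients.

Group: -5*t*(14*t - 15*z + 15) + (-10*z - 8)*(14*t - 15*z + 15); both groups contain (14*t - 15*z + 15).

-(14*t - 15*z + 15)*(5*t + 10*z + 8)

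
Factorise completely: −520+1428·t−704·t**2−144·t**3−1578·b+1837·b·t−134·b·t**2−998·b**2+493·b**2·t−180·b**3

Group: 9·b·(−20·b**2+37·b·t−102·b+18·t**2+97·t−130) + (−8·t+4)·(−20·b**2+37·b·t−102·b+18·t**2+97·t−130); both groups contain (−20·b**2+37·b·t−102·b+18·t**2+97·t−130), so (9·b−8·t+4) is a factor with cofactor −20·b**2+37·b·t−102·b+18·t**2+97·t−130.
The cofactor groups again: −20·b**2+37·b·t−102·b+18·t**2+97·t−130 = −5·b·(4·b−9·t+10) + (−2·t−13)·(4·b−9·t+10); both groups contain (4·b−9·t+10), giving −(5·b+2·t+13)·(4·b−9·t+10).

−(4·b−9·t+10)·(5·b+2·t+13)·(9·b−8·t+4)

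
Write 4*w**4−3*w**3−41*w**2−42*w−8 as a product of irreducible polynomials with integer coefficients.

By the rational root theorem, w = −1/4 is a root, so (4*w+1) divides it; the quotient is w**3−w**2−10*w−8.
Continuing, w = −2 is a root, so (w+2) is a factor; dividing leaves w**2−3*w−4.
The remaining quadratic factors as (w+1)(w−4).

(4*w+1)*(w+1)*(w+2)*(w−4)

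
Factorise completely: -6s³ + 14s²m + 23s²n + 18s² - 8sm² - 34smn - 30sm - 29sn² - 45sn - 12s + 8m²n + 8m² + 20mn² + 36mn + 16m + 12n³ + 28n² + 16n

-(2s - 2m - 3n - 4)(3s - 4m - 4n)(s - n - 1)

Group: s(-6s² + 14sm + 17sn + 12s - 8m² - 20mn - 16m - 12n² - 16n) + (-n - 1)(-6s² + 14sm + 17sn + 12s - 8m² - 20mn - 16m - 12n² - 16n); both groups contain (-6s² + 14sm + 17sn + 12s - 8m² - 20mn - 16m - 12n² - 16n), so (s - n - 1) is a factor with cofactor -6s² + 14sm + 17sn + 12s - 8m² - 20mn - 16m - 12n² - 16n.
The cofactor groups again: -6s² + 14sm + 17sn + 12s - 8m² - 20mn - 16m - 12n² - 16n = -2s(3s - 4m - 4n) + (2m + 3n + 4)(3s - 4m - 4n); both groups contain (3s - 4m - 4n), giving -(2s - 2m - 3n - 4)(3s - 4m - 4n).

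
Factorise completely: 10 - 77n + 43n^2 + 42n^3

(6n - 5)(7n - 1)(n + 2)

Among the possible rational roots, n = 5/6 is a root, so (6n - 5) is a factor; dividing leaves 7n^2 + 13n - 2.
The remaining quadratic factors as (n + 2)(7n - 1).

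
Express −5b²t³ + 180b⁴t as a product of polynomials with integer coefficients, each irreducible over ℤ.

5b²t(6b + t)(6b − t)

Factor out 5b²t, leaving 36b² − t², which is a difference of two squares.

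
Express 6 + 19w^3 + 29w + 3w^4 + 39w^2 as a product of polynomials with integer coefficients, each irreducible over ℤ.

(3w + 1)(w + 1)(w + 2)(w + 3)

Trying the rational-root candidates, w = −3 is a root, so (w + 3) divides it; the quotient is 3w^3 + 10w^2 + 9w + 2.
Next, w = −1/3 is a root, so (3w + 1) is a factor; dividing leaves w^2 + 3w + 2.
The remaining quadratic factors as (w + 2)(w + 1).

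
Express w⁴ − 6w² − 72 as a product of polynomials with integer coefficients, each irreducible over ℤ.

Substitute u = w² to get a quadratic in u, then factor.
w² − 12 is irreducible over ℤ (12 is not a perfect square).
w² + 6 is irreducible over ℤ (always positive, so no real roots).

(w² + 6)(w² − 12)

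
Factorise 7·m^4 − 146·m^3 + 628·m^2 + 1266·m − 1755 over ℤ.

By the rational root theorem, m = 13 is a root, so (m − 13) divides it; the quotient is 7·m^3 − 55·m^2 − 87·m + 135.
Then m = 1 is a root, so (m − 1) is a factor; dividing leaves 7·m^2 − 48·m − 135.
The remaining quadratic factors as (7·m + 15)(m − 9).

(7·m + 15)·(m − 1)·(m − 13)·(m − 9)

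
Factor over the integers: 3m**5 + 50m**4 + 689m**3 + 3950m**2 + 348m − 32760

Testing divisors of the constant over divisors of the leading coefficient, m = −5 is a root, so (m + 5) is a factor; dividing leaves 3m**4 + 35m**3 + 514m**2 + 1380m − 6552.
Continuing, m = 7/3 is a root, so (3m − 7) divides it; the quotient is m**3 + 14m**2 + 204m + 936.
Continuing, m = −6 is a root, so (m + 6) divides it; the quotient is m**2 + 8m + 156.
The quadratic m**2 + 8m + 156 has discriminant −560 < 0 and is irreducible over ℤ.

(3m − 7)(m + 5)(m + 6)(m**2 + 8m + 156)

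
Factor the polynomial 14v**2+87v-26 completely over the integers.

Need a pair with product 14·(-26) = -364 and sum 87: that's -4 and 91.
Split the middle term: 14v**2-4v + 91v-26 = 2v(7v-2) + 13(7v-2).

(2v+13)(7v-2)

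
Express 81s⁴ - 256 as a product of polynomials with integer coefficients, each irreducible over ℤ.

Write as (9s²)² − (16)², then factor 9s² - 16 once more.

(3s + 4)(3s - 4)(9s² + 16)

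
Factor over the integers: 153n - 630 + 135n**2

9(3n - 5)(5n + 14)

Pull out the common factor 9, then factor the remaining trinomial.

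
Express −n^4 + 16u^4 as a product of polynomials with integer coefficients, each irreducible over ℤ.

(2u − n)(2u + n)(4u^2 + n^2)

(2u)⁴ − (n)⁴ = ((2u)² − (n)²)((2u)² + (n)²); the first factor splits again, the second (4u^2 + n^2) is irreducible.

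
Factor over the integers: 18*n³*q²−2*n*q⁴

Every term has a factor of 2*n*q². Then 9*n²−q² = (3*n)² − (q)².

2*n*q²*(3*n+q)*(3*n−q)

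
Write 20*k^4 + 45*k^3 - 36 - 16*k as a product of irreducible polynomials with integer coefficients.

Group as (20*k^4 - 16*k) + (45*k^3 - 36) = 4*k*(5*k^3 - 4) + 9*(5*k^3 - 4).
Both groups share the factor (5*k^3 - 4).

(4*k + 9)*(5*k^3 - 4)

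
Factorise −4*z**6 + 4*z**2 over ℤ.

−4*z**2*(z + 1)*(z − 1)*(z**2 + 1)

Every term has a factor of 4*z**2; factoring it out leaves −z**4 + 1.
Recognize a difference of squares with the parts 1 and z**2.
−z**2 + 1 is again a difference of squares: (−z + 1)*(z + 1).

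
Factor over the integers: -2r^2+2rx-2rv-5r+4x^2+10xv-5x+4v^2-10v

Group: -2r(r+x+2v) + (4x+2v-5)(r+x+2v); both groups contain (r+x+2v).

-(2r-4x-2v+5)(r+x+2v)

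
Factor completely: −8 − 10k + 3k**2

Need a pair with product 3·(−8) = −24 and sum −10: that's −12 and 2.
Split the middle term: 3k**2 − 12k + 2k − 8 = 3k(k − 4) + 2(k − 4).

(3k + 2)(k − 4)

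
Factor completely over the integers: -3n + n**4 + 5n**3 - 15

Group as (n**4 - 3n) + (5n**3 - 15) = n(n**3 - 3) + 5(n**3 - 3).
Both groups share the factor (n**3 - 3).

(n + 5)(n**3 - 3)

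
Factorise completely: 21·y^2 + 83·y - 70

(3·y + 14)·(7·y - 5)

Need a pair with product 21·(-70) = -1470 and sum 83: that's -15 and 98.
Split the middle term: 21·y^2 - 15·y + 98·y - 70 = 3·y·(7·y - 5) + 14·(7·y - 5).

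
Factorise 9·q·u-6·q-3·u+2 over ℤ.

Group as (9·q·u-6·q) + (-3·u+2) = 3·q·(3·u-2) - (3·u-2).
Both groups share the factor (3·u-2).

(3·q-1)·(3·u-2)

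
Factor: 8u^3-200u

Pull out the common factor 8u; u^2-25 is a difference of squares.

8u(u+5)(u-5)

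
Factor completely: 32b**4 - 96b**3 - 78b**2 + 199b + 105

Testing divisors of the constant over divisors of the leading coefficient, b = -5/4 is a root, so (4b + 5) divides it; the quotient is 8b**3 - 34b**2 + 23b + 21.
Next, b = 7/4 is a root, so (4b - 7) divides it; the quotient is 2b**2 - 5b - 3.
The remaining quadratic factors as (b - 3)(2b + 1).

(2b + 1)(4b + 5)(4b - 7)(b - 3)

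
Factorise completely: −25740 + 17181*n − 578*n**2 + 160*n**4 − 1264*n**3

(2*n − 13)*(4*n + 15)*(4*n − 11)*(5*n − 12)

Among the possible rational roots, n = 13/2 is a root, so (2*n − 13) divides it; the quotient is 80*n**3 − 112*n**2 − 1017*n + 1980.
Then n = −15/4 is a root, so (4*n + 15) divides it; the quotient is 20*n**2 − 103*n + 132.
The remaining quadratic factors as (4*n − 11)(5*n − 12).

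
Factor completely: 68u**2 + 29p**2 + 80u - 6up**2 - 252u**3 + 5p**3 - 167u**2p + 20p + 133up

-(7u - p - 5)(9u + 5p + 4)(4u + p)

Group: 9u(-28u**2 - 3up + 20u + p**2 + 5p) + (5p + 4)(-28u**2 - 3up + 20u + p**2 + 5p); both groups contain (-28u**2 - 3up + 20u + p**2 + 5p), so (9u + 5p + 4) is a factor with cofactor -28u**2 - 3up + 20u + p**2 + 5p.
The cofactor groups again: -28u**2 - 3up + 20u + p**2 + 5p = -4u(7u - p - 5) - p(7u - p - 5); both groups contain (7u - p - 5), giving -(4u + p)(7u - p - 5).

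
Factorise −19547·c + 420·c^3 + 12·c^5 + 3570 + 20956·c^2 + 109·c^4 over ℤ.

(3·c − 2)·(4·c − 1)·(c + 15)·(c^2 − 5·c + 119)

By the rational root theorem, c = −15 is a root, giving the factor (c + 15) and quotient 12·c^4 − 71·c^3 + 1485·c^2 − 1319·c + 238.
Then c = 1/4 is a root, so (4·c − 1) is a factor; dividing leaves 3·c^3 − 17·c^2 + 367·c − 238.
Then c = 2/3 is a root, giving the factor (3·c − 2) and quotient c^2 − 5·c + 119.
The quadratic c^2 − 5·c + 119 has discriminant −451 < 0 and is irreducible over ℤ.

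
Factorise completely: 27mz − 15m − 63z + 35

(3m − 7)(9z − 5)

Group as (27mz − 15m) + (−63z + 35) = 3m(9z − 5) − 7(9z − 5).
Both groups share the factor (9z − 5).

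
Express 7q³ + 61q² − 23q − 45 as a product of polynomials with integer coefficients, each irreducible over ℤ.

Testing divisors of the constant over divisors of the leading coefficient, q = −5/7 is a root, so (7q + 5) divides it; the quotient is q² + 8q − 9.
The remaining quadratic factors as (q + 9)(q − 1).

(7q + 5)(q + 9)(q − 1)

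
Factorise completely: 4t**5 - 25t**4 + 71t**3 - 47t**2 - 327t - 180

Among the possible rational roots, t = -1 is a root, so (t + 1) is a factor; dividing leaves 4t**4 - 29t**3 + 100t**2 - 147t - 180.
Continuing, t = -3/4 is a root, so (4t + 3) divides it; the quotient is t**3 - 8t**2 + 31t - 60.
Then t = 4 is a root, so (t - 4) divides it; the quotient is t**2 - 4t + 15.
The quadratic t**2 - 4t + 15 has discriminant -44 < 0 and is irreducible over ℤ.

(4t + 3)(t + 1)(t - 4)(t**2 - 4t + 15)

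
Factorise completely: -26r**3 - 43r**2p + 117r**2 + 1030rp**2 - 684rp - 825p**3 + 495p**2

-(13r - 11p)(r - 5p)(2r + 15p - 9)

Group: r(-26r**2 - 173rp + 117r + 165p**2 - 99p) - 5p(-26r**2 - 173rp + 117r + 165p**2 - 99p); both groups contain (-26r**2 - 173rp + 117r + 165p**2 - 99p), so (r - 5p) is a factor with cofactor -26r**2 - 173rp + 117r + 165p**2 - 99p.
The cofactor groups again: -26r**2 - 173rp + 117r + 165p**2 - 99p = -2r(13r - 11p) + (-15p + 9)(13r - 11p); both groups contain (13r - 11p), giving -(2r + 15p - 9)(13r - 11p).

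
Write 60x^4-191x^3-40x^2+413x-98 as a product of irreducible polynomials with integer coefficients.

By the rational root theorem, x = 7/3 is a root, giving the factor (3x-7) and quotient 20x^3-17x^2-53x+14.
Then x = -7/5 is a root, giving the factor (5x+7) and quotient 4x^2-9x+2.
The remaining quadratic factors as (x-2)(4x-1).

(3x-7)(4x-1)(5x+7)(x-2)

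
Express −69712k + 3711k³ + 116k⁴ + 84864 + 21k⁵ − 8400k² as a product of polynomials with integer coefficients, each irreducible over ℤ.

Among the possible rational roots, k = 13/3 is a root, giving the factor (3k − 13) and quotient 7k⁴ + 69k³ + 1536k² + 3856k − 6528.
Then k = 8/7 is a root, so (7k − 8) is a factor; dividing leaves k³ + 11k² + 232k + 816.
Then k = −4 is a root, giving the factor (k + 4) and quotient k² + 7k + 204.
The quadratic k² + 7k + 204 has discriminant −767 < 0 and is irreducible over ℤ.

(3k − 13)(7k − 8)(k + 4)(k² + 7k + 204)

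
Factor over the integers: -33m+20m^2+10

Need a pair with product 20·10 = 200 and sum -33: that's -25 and -8.
Split the middle term: 20m^2-25m - 8m+10 = 5m(4m-5) - 2(4m-5).

(4m-5)(5m-2)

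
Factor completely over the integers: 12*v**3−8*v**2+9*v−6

Group as (12*v**3+9*v) + (−8*v**2−6) = 3*v*(4*v**2+3) − 2*(4*v**2+3).
Both groups share the factor (4*v**2+3).

(3*v−2)*(4*v**2+3)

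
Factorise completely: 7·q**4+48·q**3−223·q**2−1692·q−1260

Among the possible rational roots, q = 6 is a root, giving the factor (q−6) and quotient 7·q**3+90·q**2+317·q+210.
Next, q = −5 is a root, so (q+5) is a factor; dividing leaves 7·q**2+55·q+42.
The remaining quadratic factors as (7·q+6)(q+7).

(7·q+6)·(q+5)·(q+7)·(q−6)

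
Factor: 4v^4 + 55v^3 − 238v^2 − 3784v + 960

Among the possible rational roots, v = 1/4 is a root, giving the factor (4v − 1) and quotient v^3 + 14v^2 − 56v − 960.
Next, v = −10 is a root, so (v + 10) divides it; the quotient is v^2 + 4v − 96.
The remaining quadratic factors as (v − 8)(v + 12).

(4v − 1)(v + 10)(v + 12)(v − 8)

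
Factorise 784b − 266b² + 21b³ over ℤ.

7b(3b − 14)(b − 8)

Pull out the common factor 7b, then factor the remaining trinomial.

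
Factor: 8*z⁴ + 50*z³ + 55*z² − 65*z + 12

Testing divisors of the constant over divisors of the leading coefficient, z = −3 is a root, so (z + 3) divides it; the quotient is 8*z³ + 26*z² − 23*z + 4.
Continuing, z = 1/2 is a root, giving the factor (2*z − 1) and quotient 4*z² + 15*z − 4.
The remaining quadratic factors as (4*z − 1)(z + 4).

(2*z − 1)*(4*z − 1)*(z + 3)*(z + 4)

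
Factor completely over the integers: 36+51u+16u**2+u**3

Trying the rational-root candidates, u = -1 is a root, so (u+1) is a factor; dividing leaves u**2+15u+36.
The remaining quadratic factors as (u+3)(u+12).

(u+1)(u+12)(u+3)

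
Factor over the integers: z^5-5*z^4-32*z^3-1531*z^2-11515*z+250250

(z+11)*(z-10)*(z-13)*(z^2+7*z+175)

Testing divisors of the constant over divisors of the leading coefficient, z = 13 is a root, so (z-13) divides it; the quotient is z^4+8*z^3+72*z^2-595*z-19250.
Next, z = 10 is a root, so (z-10) is a factor; dividing leaves z^3+18*z^2+252*z+1925.
Continuing, z = -11 is a root, giving the factor (z+11) and quotient z^2+7*z+175.
The quadratic z^2+7*z+175 has discriminant -651 < 0 and is irreducible over ℤ.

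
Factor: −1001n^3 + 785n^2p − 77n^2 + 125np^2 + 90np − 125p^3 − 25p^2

Group: 7n(−143n^2 + 10np − 11n + 25p^2 + 5p) − 5p(−143n^2 + 10np − 11n + 25p^2 + 5p); both groups contain (−143n^2 + 10np − 11n + 25p^2 + 5p), so (7n − 5p) is a factor with cofactor −143n^2 + 10np − 11n + 25p^2 + 5p.
The cofactor groups again: −143n^2 + 10np − 11n + 25p^2 + 5p = −13n(11n − 5p) + (−5p − 1)(11n − 5p); both groups contain (11n − 5p), giving −(13n + 5p + 1)(11n − 5p).

−(11n − 5p)(13n + 5p + 1)(7n − 5p)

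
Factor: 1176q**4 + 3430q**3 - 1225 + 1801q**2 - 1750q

(4q + 7)(6q + 7)(7q + 5)(7q - 5)

Testing divisors of the constant over divisors of the leading coefficient, q = -7/6 is a root, so (6q + 7) divides it; the quotient is 196q**3 + 343q**2 - 100q - 175.
Then q = 5/7 is a root, giving the factor (7q - 5) and quotient 28q**2 + 69q + 35.
The remaining quadratic factors as (4q + 7)(7q + 5).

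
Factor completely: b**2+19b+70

(b+14)(b+5)

Two integers with product 70 and sum 19 are 14 and 5.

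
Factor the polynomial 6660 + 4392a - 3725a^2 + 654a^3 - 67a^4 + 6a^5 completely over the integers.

Trying the rational-root candidates, a = 6 is a root, so (a - 6) is a factor; dividing leaves 6a^4 - 31a^3 + 468a^2 - 917a - 1110.
Then a = 3 is a root, so (a - 3) divides it; the quotient is 6a^3 - 13a^2 + 429a + 370.
Next, a = -5/6 is a root, giving the factor (6a + 5) and quotient a^2 - 3a + 74.
The quadratic a^2 - 3a + 74 has discriminant -287 < 0 and is irreducible over ℤ.

(6a + 5)(a - 3)(a - 6)(a^2 - 3a + 74)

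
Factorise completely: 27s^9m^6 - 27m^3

Every term has a factor of 27m^3; factoring it out leaves s^9m^3 - 1.
Recognize a difference of cubes with the parts s^3m and 1.

27m^3(s^3m - 1)(s^6m^2 + s^3m + 1)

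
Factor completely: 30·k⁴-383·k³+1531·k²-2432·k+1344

(2·k-3)·(3·k-8)·(5·k-8)·(k-7)

By the rational root theorem, k = 8/5 is a root, so (5·k-8) divides it; the quotient is 6·k³-67·k²+199·k-168.
Next, k = 8/3 is a root, so (3·k-8) divides it; the quotient is 2·k²-17·k+21.
The remaining quadratic factors as (k-7)(2·k-3).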